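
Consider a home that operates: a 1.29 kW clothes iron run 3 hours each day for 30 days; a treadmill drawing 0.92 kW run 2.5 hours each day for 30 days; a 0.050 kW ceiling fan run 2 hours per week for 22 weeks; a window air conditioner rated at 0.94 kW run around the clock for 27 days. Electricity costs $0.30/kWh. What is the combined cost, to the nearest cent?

clothes iron: Runtime = 3 h/day × 30 days = 90 h
clothes iron: 1.29 kW × 90 h = 116.1 kWh
treadmill: Runtime = 2.5 h/day × 30 days = 75 h
treadmill: 0.92 kW × 75 h = 69 kWh
ceiling fan: Runtime = 2 h/week × 22 weeks = 44 h
ceiling fan: 0.05 kW × 44 h = 2.2 kWh
window air conditioner: Runtime = 24 h × 27 = 648 h
window air conditioner: 0.94 kW × 648 h = 609.12 kWh
Total energy = 796.42 kWh
Cost = 796.42 × $0.30 = $238.93

$238.93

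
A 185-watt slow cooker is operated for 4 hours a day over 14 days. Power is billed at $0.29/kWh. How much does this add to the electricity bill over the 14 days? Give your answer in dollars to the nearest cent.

Runtime = 4 h/day × 14 days = 56 h
Energy = 0.185 kW × 56 h = 10.36 kWh
Cost = 10.36 kWh × $0.29/kWh = $3.00

$3.00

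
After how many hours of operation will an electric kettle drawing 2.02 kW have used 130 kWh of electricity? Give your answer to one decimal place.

Hours = 130 kWh ÷ 2.02 kW = 64.4 h

64.4 h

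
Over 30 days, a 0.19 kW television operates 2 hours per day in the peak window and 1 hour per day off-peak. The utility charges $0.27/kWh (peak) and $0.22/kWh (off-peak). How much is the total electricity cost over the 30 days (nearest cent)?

$4.33

Peak energy = 0.19 kW × 2 h × 30 = 11.4 kWh
Off-peak energy = 0.19 kW × 1 h × 30 = 5.7 kWh
Cost = 11.4 × $0.27 + 5.7 × $0.22 = $3.078 + $1.254 = $4.33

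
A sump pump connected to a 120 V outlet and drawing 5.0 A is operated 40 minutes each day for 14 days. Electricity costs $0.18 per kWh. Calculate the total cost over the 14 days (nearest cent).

Power = 5.0 A × 120 V = 600 W = 0.6 kW
Runtime = 40 min × 14 = 560 min = 9.333333… h
Energy = 0.6 kW × 9.333333… h = 5.6 kWh
Cost = 5.6 kWh × $0.18/kWh = $1.01

$1.01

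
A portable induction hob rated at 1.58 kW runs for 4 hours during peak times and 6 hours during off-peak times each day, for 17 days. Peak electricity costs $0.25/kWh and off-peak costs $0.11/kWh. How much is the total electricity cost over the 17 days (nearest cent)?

Peak energy = 1.58 kW × 4 h × 17 = 107.44 kWh
Off-peak energy = 1.58 kW × 6 h × 17 = 161.16 kWh
Cost = 107.44 × $0.25 + 161.16 × $0.11 = $26.86 + $17.7276 = $44.59

$44.59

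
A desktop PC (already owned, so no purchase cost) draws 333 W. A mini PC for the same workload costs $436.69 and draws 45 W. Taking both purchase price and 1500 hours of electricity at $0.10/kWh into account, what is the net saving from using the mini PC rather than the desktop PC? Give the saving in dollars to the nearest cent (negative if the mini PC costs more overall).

-$393.49

desktop PC: $0.00 + (333/1000) kW × 1500 h × $0.10 = $0.00 + $49.95 = $49.95
mini PC: $436.69 + (45/1000) kW × 1500 h × $0.10 = $436.69 + $6.75 = $443.44
Saving = $49.95 − $443.44 = −$393.49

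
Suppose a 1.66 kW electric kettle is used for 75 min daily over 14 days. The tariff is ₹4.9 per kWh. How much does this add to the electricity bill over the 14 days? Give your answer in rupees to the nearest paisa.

₹142.35

Runtime = 75 min × 14 = 1050 min = 17.5 h
Energy = 1.66 kW × 17.5 h = 29.05 kWh
Cost = 29.05 kWh × ₹4.9/kWh = ₹142.35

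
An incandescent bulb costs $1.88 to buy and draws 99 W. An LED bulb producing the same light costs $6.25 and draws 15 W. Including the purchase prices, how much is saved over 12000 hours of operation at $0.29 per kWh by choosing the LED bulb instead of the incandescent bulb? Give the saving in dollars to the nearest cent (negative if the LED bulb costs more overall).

incandescent bulb: $1.88 + (99/1000) kW × 12000 h × $0.29 = $1.88 + $344.52 = $346.4
LED bulb: $6.25 + (15/1000) kW × 12000 h × $0.29 = $6.25 + $52.2 = $58.45
Saving = $346.4 − $58.45 = $287.95

$287.95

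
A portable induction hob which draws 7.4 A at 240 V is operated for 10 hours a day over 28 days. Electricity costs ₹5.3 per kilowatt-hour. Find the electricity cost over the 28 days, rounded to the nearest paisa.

Power = 7.4 A × 240 V = 1776 W = 1.776 kW
Runtime = 10 h/day × 28 days = 280 h
Energy = 1.776 kW × 280 h = 497.28 kWh
Cost = 497.28 kWh × ₹5.3/kWh = ₹2635.58

₹2635.58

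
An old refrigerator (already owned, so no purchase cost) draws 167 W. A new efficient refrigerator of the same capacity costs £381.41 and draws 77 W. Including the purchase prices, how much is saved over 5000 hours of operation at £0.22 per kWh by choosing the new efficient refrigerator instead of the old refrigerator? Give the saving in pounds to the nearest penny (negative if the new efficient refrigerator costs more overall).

old refrigerator: £0.00 + (167/1000) kW × 5000 h × £0.22 = £0.00 + £183.7 = £183.7
new efficient refrigerator: £381.41 + (77/1000) kW × 5000 h × £0.22 = £381.41 + £84.7 = £466.11
Saving = £183.7 − £466.11 = −£282.41

-£282.41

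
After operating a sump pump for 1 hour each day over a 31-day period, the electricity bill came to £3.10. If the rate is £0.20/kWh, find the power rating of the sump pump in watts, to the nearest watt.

Energy = £3.10 ÷ £0.20/kWh = 15.5 kWh
Runtime = 1 h/day × 31 days = 31 h
Power = 15.5 kWh ÷ 31 h = 0.5 kW = 500 W

500 W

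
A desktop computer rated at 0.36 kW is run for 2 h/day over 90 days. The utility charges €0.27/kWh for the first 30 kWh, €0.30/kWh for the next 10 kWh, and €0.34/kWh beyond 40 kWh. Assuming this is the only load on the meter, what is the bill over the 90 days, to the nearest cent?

€19.53

Runtime = 2 h/day × 90 days = 180 h
Energy = 0.36 kW × 180 h = 64.8 kWh
Tier 1 (0–30 kWh): 30 × €0.27 = €8.1
Tier 2 (30–40 kWh): 10 × €0.30 = €3
Above 40 kWh: 24.8 × €0.34 = €8.432
Bill = €19.53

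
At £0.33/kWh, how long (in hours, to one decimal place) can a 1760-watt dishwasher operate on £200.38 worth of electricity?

345.0 h

Energy available = £200.38 ÷ £0.33/kWh = 607.2121 kWh
Hours = 607.2121 kWh ÷ 1.76 kW = 345.0 h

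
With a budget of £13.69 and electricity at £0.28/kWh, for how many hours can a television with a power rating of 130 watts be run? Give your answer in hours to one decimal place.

Energy available = £13.69 ÷ £0.28/kWh = 48.8929 kWh
Hours = 48.8929 kWh ÷ 0.13 kW = 376.1 h

376.1 h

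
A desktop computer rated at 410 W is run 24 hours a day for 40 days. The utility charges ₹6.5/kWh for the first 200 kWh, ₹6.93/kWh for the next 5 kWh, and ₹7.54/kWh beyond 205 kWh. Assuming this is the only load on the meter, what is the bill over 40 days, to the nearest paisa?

₹2756.69

Runtime = 24 h × 40 = 960 h
Energy = 0.41 kW × 960 h = 393.6 kWh
Tier 1 (0–200 kWh): 200 × ₹6.5 = ₹1300
Tier 2 (200–205 kWh): 5 × ₹6.93 = ₹34.65
Above 205 kWh: 188.6 × ₹7.54 = ₹1422.044
Bill = ₹2756.69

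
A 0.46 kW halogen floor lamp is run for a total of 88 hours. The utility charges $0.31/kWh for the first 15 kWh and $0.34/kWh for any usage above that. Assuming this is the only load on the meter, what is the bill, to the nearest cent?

Energy = 0.46 kW × 88 h = 40.48 kWh
Tier 1 (0–15 kWh): 15 × $0.31 = $4.65
Above 15 kWh: 25.48 × $0.34 = $8.6632
Bill = $13.31

$13.31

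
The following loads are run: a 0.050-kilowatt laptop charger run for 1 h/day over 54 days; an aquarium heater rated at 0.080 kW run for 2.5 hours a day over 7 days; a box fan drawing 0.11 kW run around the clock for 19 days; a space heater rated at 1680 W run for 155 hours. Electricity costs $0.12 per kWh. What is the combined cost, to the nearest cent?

laptop charger: Runtime = 1 h/day × 54 days = 54 h
laptop charger: 0.05 kW × 54 h = 2.7 kWh
aquarium heater: Runtime = 2.5 h/day × 7 days = 17.5 h
aquarium heater: 0.08 kW × 17.5 h = 1.4 kWh
box fan: Runtime = 24 h × 19 = 456 h
box fan: 0.11 kW × 456 h = 50.16 kWh
space heater: 1.68 kW × 155 h = 260.4 kWh
Total energy = 314.66 kWh
Cost = 314.66 × $0.12 = $37.76

$37.76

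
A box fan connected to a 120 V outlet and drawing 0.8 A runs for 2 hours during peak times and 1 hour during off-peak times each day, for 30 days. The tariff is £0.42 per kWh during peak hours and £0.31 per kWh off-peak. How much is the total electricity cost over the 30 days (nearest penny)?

Power = 0.8 A × 120 V = 96 W = 0.096 kW
Peak energy = 0.096 kW × 2 h × 30 = 5.76 kWh
Off-peak energy = 0.096 kW × 1 h × 30 = 2.88 kWh
Cost = 5.76 × £0.42 + 2.88 × £0.31 = £2.4192 + £0.8928 = £3.31

£3.31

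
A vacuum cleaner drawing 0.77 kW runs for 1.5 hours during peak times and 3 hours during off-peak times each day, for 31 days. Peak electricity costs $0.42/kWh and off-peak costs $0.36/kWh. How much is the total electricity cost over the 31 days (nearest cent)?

Peak energy = 0.77 kW × 1.5 h × 31 = 35.805 kWh
Off-peak energy = 0.77 kW × 3 h × 31 = 71.61 kWh
Cost = 35.805 × $0.42 + 71.61 × $0.36 = $15.0381 + $25.7796 = $40.82

$40.82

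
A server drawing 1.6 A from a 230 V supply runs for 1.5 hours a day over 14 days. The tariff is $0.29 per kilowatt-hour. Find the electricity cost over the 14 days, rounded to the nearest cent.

$2.24

Power = 1.6 A × 230 V = 368 W = 0.368 kW
Runtime = 1.5 h/day × 14 days = 21 h
Energy = 0.368 kW × 21 h = 7.728 kWh
Cost = 7.728 kWh × $0.29/kWh = $2.24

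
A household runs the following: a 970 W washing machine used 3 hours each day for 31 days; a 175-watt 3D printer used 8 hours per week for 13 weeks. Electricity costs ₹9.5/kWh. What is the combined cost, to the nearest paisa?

washing machine: Runtime = 3 h/day × 31 days = 93 h
washing machine: 0.97 kW × 93 h = 90.21 kWh
3D printer: Runtime = 8 h/week × 13 weeks = 104 h
3D printer: 0.175 kW × 104 h = 18.2 kWh
Total energy = 108.41 kWh
Cost = 108.41 × ₹9.5 = ₹1029.90

₹1029.90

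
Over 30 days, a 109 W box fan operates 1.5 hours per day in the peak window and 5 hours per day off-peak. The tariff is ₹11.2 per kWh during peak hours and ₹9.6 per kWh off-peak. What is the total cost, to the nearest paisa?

₹211.90

Peak energy = 0.109 kW × 1.5 h × 30 = 4.905 kWh
Off-peak energy = 0.109 kW × 5 h × 30 = 16.35 kWh
Cost = 4.905 × ₹11.2 + 16.35 × ₹9.6 = ₹54.936 + ₹156.96 = ₹211.90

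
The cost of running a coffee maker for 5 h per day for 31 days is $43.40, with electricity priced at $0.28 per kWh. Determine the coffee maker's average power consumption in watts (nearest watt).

Energy = $43.40 ÷ $0.28/kWh = 155 kWh
Runtime = 5 h/day × 31 days = 155 h
Power = 155 kWh ÷ 155 h = 1 kW = 1000 W

1000 W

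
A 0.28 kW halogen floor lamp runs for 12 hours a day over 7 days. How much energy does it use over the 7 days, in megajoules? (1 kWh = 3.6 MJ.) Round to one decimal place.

Runtime = 12 h/day × 7 days = 84 h
Energy = 0.28 kW × 84 h = 23.52 kWh
= 23.52 × 3.6 MJ = 84.7 MJ

84.7 MJ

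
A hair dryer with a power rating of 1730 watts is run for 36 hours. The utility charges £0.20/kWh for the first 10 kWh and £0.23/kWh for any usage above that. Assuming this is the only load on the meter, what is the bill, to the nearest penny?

Energy = 1.73 kW × 36 h = 62.28 kWh
Tier 1 (0–10 kWh): 10 × £0.20 = £2
Above 10 kWh: 52.28 × £0.23 = £12.0244
Bill = £14.02

£14.02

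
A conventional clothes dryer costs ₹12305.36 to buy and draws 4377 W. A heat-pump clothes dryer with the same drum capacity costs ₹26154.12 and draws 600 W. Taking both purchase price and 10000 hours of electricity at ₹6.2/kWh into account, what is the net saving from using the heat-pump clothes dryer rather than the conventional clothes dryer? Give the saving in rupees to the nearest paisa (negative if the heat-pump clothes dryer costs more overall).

conventional clothes dryer: ₹12305.36 + (4377/1000) kW × 10000 h × ₹6.2 = ₹12305.36 + ₹271374 = ₹283679.36
heat-pump clothes dryer: ₹26154.12 + (600/1000) kW × 10000 h × ₹6.2 = ₹26154.12 + ₹37200 = ₹63354.12
Saving = ₹283679.36 − ₹63354.12 = ₹220325.24

₹220325.24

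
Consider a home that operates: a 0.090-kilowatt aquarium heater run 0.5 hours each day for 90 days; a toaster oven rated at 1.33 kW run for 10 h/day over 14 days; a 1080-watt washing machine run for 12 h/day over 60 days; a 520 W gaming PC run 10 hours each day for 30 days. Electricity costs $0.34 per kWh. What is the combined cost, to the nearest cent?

aquarium heater: Runtime = 0.5 h/day × 90 days = 45 h
aquarium heater: 0.09 kW × 45 h = 4.05 kWh
toaster oven: Runtime = 10 h/day × 14 days = 140 h
toaster oven: 1.33 kW × 140 h = 186.2 kWh
washing machine: Runtime = 12 h/day × 60 days = 720 h
washing machine: 1.08 kW × 720 h = 777.6 kWh
gaming PC: Runtime = 10 h/day × 30 days = 300 h
gaming PC: 0.52 kW × 300 h = 156 kWh
Total energy = 1123.85 kWh
Cost = 1123.85 × $0.34 = $382.11

$382.11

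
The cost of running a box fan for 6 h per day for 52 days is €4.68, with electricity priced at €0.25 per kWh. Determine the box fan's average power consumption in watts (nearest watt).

Energy = €4.68 ÷ €0.25/kWh = 18.72 kWh
Runtime = 6 h/day × 52 days = 312 h
Power = 18.72 kWh ÷ 312 h = 0.06 kW = 60 W

60 W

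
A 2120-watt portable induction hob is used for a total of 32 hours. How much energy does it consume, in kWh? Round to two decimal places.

67.84 kWh

Energy = 2.12 kW × 32 h = 67.84 kWh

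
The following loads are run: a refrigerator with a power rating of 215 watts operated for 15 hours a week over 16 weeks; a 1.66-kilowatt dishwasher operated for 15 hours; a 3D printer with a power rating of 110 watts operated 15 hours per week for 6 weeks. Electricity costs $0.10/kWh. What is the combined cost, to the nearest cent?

refrigerator: Runtime = 15 h/week × 16 weeks = 240 h
refrigerator: 0.215 kW × 240 h = 51.6 kWh
dishwasher: 1.66 kW × 15 h = 24.9 kWh
3D printer: Runtime = 15 h/week × 6 weeks = 90 h
3D printer: 0.11 kW × 90 h = 9.9 kWh
Total energy = 86.4 kWh
Cost = 86.4 × $0.10 = $8.64

$8.64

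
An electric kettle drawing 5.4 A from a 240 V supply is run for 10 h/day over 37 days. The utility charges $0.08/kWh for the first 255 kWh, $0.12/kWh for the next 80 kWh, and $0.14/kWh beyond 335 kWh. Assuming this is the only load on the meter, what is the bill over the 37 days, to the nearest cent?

$50.23

Power = 5.4 A × 240 V = 1296 W = 1.296 kW
Runtime = 10 h/day × 37 days = 370 h
Energy = 1.296 kW × 370 h = 479.52 kWh
Tier 1 (0–255 kWh): 255 × $0.08 = $20.4
Tier 2 (255–335 kWh): 80 × $0.12 = $9.6
Above 335 kWh: 144.52 × $0.14 = $20.2328
Bill = $50.23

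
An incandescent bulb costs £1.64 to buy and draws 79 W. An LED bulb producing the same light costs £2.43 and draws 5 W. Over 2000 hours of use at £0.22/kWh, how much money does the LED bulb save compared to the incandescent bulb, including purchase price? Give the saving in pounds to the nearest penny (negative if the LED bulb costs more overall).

incandescent bulb: £1.64 + (79/1000) kW × 2000 h × £0.22 = £1.64 + £34.76 = £36.4
LED bulb: £2.43 + (5/1000) kW × 2000 h × £0.22 = £2.43 + £2.2 = £4.63
Saving = £36.4 − £4.63 = £31.77

£31.77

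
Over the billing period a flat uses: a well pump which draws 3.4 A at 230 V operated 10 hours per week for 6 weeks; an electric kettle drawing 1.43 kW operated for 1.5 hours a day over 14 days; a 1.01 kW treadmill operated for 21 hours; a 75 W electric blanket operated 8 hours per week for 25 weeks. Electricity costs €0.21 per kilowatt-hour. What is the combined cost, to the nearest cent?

€23.76

well pump: Power = 3.4 A × 230 V = 782 W = 0.782 kW
well pump: Runtime = 10 h/week × 6 weeks = 60 h
well pump: 0.782 kW × 60 h = 46.92 kWh
electric kettle: Runtime = 1.5 h/day × 14 days = 21 h
electric kettle: 1.43 kW × 21 h = 30.03 kWh
treadmill: 1.01 kW × 21 h = 21.21 kWh
electric blanket: Runtime = 8 h/week × 25 weeks = 200 h
electric blanket: 0.075 kW × 200 h = 15 kWh
Total energy = 113.16 kWh
Cost = 113.16 × €0.21 = €23.76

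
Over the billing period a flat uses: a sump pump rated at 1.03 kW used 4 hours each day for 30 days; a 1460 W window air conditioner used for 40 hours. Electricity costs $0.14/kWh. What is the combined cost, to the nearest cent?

$25.48

sump pump: Runtime = 4 h/day × 30 days = 120 h
sump pump: 1.03 kW × 120 h = 123.6 kWh
window air conditioner: 1.46 kW × 40 h = 58.4 kWh
Total energy = 182 kWh
Cost = 182 × $0.14 = $25.48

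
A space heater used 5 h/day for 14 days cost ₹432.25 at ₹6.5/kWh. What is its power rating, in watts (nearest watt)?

950 W

Energy = ₹432.25 ÷ ₹6.5/kWh = 66.5 kWh
Runtime = 5 h/day × 14 days = 70 h
Power = 66.5 kWh ÷ 70 h = 0.95 kW = 950 W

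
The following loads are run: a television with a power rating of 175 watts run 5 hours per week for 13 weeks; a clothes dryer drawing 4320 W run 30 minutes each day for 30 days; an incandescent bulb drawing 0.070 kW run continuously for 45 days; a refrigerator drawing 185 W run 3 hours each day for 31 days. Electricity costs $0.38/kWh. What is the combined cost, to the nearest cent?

television: Runtime = 5 h/week × 13 weeks = 65 h
television: 0.175 kW × 65 h = 11.375 kWh
clothes dryer: Runtime = 30 min × 30 = 900 min = 15 h
clothes dryer: 4.32 kW × 15 h = 64.8 kWh
incandescent bulb: Runtime = 24 h × 45 = 1080 h
incandescent bulb: 0.07 kW × 1080 h = 75.6 kWh
refrigerator: Runtime = 3 h/day × 31 days = 93 h
refrigerator: 0.185 kW × 93 h = 17.205 kWh
Total energy = 168.98 kWh
Cost = 168.98 × $0.38 = $64.21

$64.21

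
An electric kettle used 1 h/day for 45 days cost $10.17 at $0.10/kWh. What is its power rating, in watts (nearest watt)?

Energy = $10.17 ÷ $0.10/kWh = 101.7 kWh
Runtime = 1 h/day × 45 days = 45 h
Power = 101.7 kWh ÷ 45 h = 2.26 kW = 2260 W

2260 W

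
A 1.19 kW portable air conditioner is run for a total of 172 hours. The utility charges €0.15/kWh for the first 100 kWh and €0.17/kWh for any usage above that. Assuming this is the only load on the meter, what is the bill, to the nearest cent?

Energy = 1.19 kW × 172 h = 204.68 kWh
Tier 1 (0–100 kWh): 100 × €0.15 = €15
Above 100 kWh: 104.68 × €0.17 = €17.7956
Bill = €32.80

€32.80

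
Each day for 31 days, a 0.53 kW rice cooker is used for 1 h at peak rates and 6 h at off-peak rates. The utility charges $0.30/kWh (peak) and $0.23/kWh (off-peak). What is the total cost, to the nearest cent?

Peak energy = 0.53 kW × 1 h × 31 = 16.43 kWh
Off-peak energy = 0.53 kW × 6 h × 31 = 98.58 kWh
Cost = 16.43 × $0.30 + 98.58 × $0.23 = $4.929 + $22.6734 = $27.60

$27.60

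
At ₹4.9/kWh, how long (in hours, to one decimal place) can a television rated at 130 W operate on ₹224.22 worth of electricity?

352.0 h

Energy available = ₹224.22 ÷ ₹4.9/kWh = 45.7592 kWh
Hours = 45.7592 kWh ÷ 0.13 kW = 352.0 h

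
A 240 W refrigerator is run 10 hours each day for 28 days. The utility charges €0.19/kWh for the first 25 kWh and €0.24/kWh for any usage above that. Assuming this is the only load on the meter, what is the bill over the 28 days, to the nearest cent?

Runtime = 10 h/day × 28 days = 280 h
Energy = 0.24 kW × 280 h = 67.2 kWh
Tier 1 (0–25 kWh): 25 × €0.19 = €4.75
Above 25 kWh: 42.2 × €0.24 = €10.128
Bill = €14.88

€14.88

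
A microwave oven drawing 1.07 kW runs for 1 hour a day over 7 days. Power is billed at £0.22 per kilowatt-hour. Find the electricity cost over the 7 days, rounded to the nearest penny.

Runtime = 1 h/day × 7 days = 7 h
Energy = 1.07 kW × 7 h = 7.49 kWh
Cost = 7.49 kWh × £0.22/kWh = £1.65

£1.65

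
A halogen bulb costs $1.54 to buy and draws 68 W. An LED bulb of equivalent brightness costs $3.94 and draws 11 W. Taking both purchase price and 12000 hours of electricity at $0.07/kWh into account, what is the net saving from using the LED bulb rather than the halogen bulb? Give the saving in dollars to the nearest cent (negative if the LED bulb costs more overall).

halogen bulb: $1.54 + (68/1000) kW × 12000 h × $0.07 = $1.54 + $57.12 = $58.66
LED bulb: $3.94 + (11/1000) kW × 12000 h × $0.07 = $3.94 + $9.24 = $13.18
Saving = $58.66 − $13.18 = $45.48

$45.48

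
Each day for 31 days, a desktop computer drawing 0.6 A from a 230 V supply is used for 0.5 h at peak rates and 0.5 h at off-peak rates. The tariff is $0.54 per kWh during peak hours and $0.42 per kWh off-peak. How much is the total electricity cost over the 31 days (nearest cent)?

$2.05

Power = 0.6 A × 230 V = 138 W = 0.138 kW
Peak energy = 0.138 kW × 0.5 h × 31 = 2.139 kWh
Off-peak energy = 0.138 kW × 0.5 h × 31 = 2.139 kWh
Cost = 2.139 × $0.54 + 2.139 × $0.42 = $1.15506 + $0.89838 = $2.05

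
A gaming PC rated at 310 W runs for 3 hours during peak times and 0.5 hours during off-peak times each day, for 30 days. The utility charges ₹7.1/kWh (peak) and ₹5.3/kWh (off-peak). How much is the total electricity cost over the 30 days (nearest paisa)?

₹222.74

Peak energy = 0.31 kW × 3 h × 30 = 27.9 kWh
Off-peak energy = 0.31 kW × 0.5 h × 30 = 4.65 kWh
Cost = 27.9 × ₹7.1 + 4.65 × ₹5.3 = ₹198.09 + ₹24.645 = ₹222.74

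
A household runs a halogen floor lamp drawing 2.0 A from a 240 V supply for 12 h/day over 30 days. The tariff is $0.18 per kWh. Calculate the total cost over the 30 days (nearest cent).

Power = 2.0 A × 240 V = 480 W = 0.48 kW
Runtime = 12 h/day × 30 days = 360 h
Energy = 0.48 kW × 360 h = 172.8 kWh
Cost = 172.8 kWh × $0.18/kWh = $31.10

$31.10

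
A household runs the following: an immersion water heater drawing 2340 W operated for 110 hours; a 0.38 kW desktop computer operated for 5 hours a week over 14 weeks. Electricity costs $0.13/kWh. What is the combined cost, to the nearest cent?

immersion water heater: 2.34 kW × 110 h = 257.4 kWh
desktop computer: Runtime = 5 h/week × 14 weeks = 70 h
desktop computer: 0.38 kW × 70 h = 26.6 kWh
Total energy = 284 kWh
Cost = 284 × $0.13 = $36.92

$36.92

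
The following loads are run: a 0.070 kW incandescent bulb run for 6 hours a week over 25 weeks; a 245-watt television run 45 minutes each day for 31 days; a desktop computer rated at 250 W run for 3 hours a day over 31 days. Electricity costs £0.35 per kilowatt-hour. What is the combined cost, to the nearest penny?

incandescent bulb: Runtime = 6 h/week × 25 weeks = 150 h
incandescent bulb: 0.07 kW × 150 h = 10.5 kWh
television: Runtime = 45 min × 31 = 1395 min = 23.25 h
television: 0.245 kW × 23.25 h = 5.69625 kWh
desktop computer: Runtime = 3 h/day × 31 days = 93 h
desktop computer: 0.25 kW × 93 h = 23.25 kWh
Total energy = 39.44625 kWh
Cost = 39.44625 × £0.35 = £13.81

£13.81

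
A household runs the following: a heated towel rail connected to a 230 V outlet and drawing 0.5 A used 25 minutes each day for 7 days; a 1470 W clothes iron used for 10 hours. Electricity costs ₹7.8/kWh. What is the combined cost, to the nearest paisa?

₹117.28

heated towel rail: Power = 0.5 A × 230 V = 115 W = 0.115 kW
heated towel rail: Runtime = 25 min × 7 = 175 min = 2.916666… h
heated towel rail: 0.115 kW × 2.916666… h = 0.335416… kWh
clothes iron: 1.47 kW × 10 h = 14.7 kWh
Total energy = 15.035416… kWh
Cost = 15.035416… × ₹7.8 = ₹117.28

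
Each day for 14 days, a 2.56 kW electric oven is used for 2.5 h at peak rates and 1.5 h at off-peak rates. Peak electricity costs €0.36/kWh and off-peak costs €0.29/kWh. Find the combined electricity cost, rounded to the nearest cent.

€47.85

Peak energy = 2.56 kW × 2.5 h × 14 = 89.6 kWh
Off-peak energy = 2.56 kW × 1.5 h × 14 = 53.76 kWh
Cost = 89.6 × €0.36 + 53.76 × €0.29 = €32.256 + €15.5904 = €47.85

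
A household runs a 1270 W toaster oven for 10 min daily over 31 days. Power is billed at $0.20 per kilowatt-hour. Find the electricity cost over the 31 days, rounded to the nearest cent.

$1.31

Runtime = 10 min × 31 = 310 min = 5.166666… h
Energy = 1.27 kW × 5.166666… h = 6.561666… kWh
Cost = 6.561666… kWh × $0.20/kWh = $1.31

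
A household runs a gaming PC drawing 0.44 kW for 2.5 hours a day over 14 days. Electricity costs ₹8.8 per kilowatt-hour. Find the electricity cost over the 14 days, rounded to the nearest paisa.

₹135.52

Runtime = 2.5 h/day × 14 days = 35 h
Energy = 0.44 kW × 35 h = 15.4 kWh
Cost = 15.4 kWh × ₹8.8/kWh = ₹135.52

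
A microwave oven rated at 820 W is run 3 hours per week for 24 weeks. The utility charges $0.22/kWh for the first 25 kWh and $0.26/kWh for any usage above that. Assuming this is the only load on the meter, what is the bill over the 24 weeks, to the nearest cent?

Runtime = 3 h/week × 24 weeks = 72 h
Energy = 0.82 kW × 72 h = 59.04 kWh
Tier 1 (0–25 kWh): 25 × $0.22 = $5.5
Above 25 kWh: 34.04 × $0.26 = $8.8504
Bill = $14.35

$14.35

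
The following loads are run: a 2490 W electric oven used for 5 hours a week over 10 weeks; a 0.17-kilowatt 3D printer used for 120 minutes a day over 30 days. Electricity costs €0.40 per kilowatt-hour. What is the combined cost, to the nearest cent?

€53.88

electric oven: Runtime = 5 h/week × 10 weeks = 50 h
electric oven: 2.49 kW × 50 h = 124.5 kWh
3D printer: Runtime = 120 min × 30 = 3600 min = 60 h
3D printer: 0.17 kW × 60 h = 10.2 kWh
Total energy = 134.7 kWh
Cost = 134.7 × €0.40 = €53.88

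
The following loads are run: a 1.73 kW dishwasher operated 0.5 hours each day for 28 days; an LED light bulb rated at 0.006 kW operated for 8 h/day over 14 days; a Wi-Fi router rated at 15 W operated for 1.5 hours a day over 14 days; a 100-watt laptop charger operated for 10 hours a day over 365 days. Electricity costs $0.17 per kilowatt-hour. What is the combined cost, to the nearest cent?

dishwasher: Runtime = 0.5 h/day × 28 days = 14 h
dishwasher: 1.73 kW × 14 h = 24.22 kWh
LED light bulb: Runtime = 8 h/day × 14 days = 112 h
LED light bulb: 0.006 kW × 112 h = 0.672 kWh
Wi-Fi router: Runtime = 1.5 h/day × 14 days = 21 h
Wi-Fi router: 0.015 kW × 21 h = 0.315 kWh
laptop charger: Runtime = 10 h/day × 365 days = 3650 h
laptop charger: 0.1 kW × 3650 h = 365 kWh
Total energy = 390.207 kWh
Cost = 390.207 × $0.17 = $66.34

$66.34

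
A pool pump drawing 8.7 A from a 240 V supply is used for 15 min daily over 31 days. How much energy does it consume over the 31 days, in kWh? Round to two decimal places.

Power = 8.7 A × 240 V = 2088 W = 2.088 kW
Runtime = 15 min × 31 = 465 min = 7.75 h
Energy = 2.088 kW × 7.75 h = 16.182 kWh ≈ 16.18 kWh

16.18 kWh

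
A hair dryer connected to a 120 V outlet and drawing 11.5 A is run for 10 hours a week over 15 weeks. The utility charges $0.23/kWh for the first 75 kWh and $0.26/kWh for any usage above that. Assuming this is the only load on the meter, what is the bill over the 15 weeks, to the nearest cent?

$51.57

Power = 11.5 A × 120 V = 1380 W = 1.38 kW
Runtime = 10 h/week × 15 weeks = 150 h
Energy = 1.38 kW × 150 h = 207 kWh
Tier 1 (0–75 kWh): 75 × $0.23 = $17.25
Above 75 kWh: 132 × $0.26 = $34.32
Bill = $51.57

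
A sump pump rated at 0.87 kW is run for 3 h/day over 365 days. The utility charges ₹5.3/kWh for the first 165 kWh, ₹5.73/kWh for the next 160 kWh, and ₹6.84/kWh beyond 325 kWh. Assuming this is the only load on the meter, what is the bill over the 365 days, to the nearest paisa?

₹6084.43

Runtime = 3 h/day × 365 days = 1095 h
Energy = 0.87 kW × 1095 h = 952.65 kWh
Tier 1 (0–165 kWh): 165 × ₹5.3 = ₹874.5
Tier 2 (165–325 kWh): 160 × ₹5.73 = ₹916.8
Above 325 kWh: 627.65 × ₹6.84 = ₹4293.126
Bill = ₹6084.43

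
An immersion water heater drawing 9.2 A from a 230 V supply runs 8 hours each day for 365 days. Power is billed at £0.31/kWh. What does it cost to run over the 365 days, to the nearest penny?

Power = 9.2 A × 230 V = 2116 W = 2.116 kW
Runtime = 8 h/day × 365 days = 2920 h
Energy = 2.116 kW × 2920 h = 6178.72 kWh
Cost = 6178.72 kWh × £0.31/kWh = £1915.40

£1915.40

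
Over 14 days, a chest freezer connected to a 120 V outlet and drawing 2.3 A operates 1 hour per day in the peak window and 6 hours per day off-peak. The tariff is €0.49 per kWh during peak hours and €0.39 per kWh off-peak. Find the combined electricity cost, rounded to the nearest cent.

€10.94

Power = 2.3 A × 120 V = 276 W = 0.276 kW
Peak energy = 0.276 kW × 1 h × 14 = 3.864 kWh
Off-peak energy = 0.276 kW × 6 h × 14 = 23.184 kWh
Cost = 3.864 × €0.49 + 23.184 × €0.39 = €1.89336 + €9.04176 = €10.94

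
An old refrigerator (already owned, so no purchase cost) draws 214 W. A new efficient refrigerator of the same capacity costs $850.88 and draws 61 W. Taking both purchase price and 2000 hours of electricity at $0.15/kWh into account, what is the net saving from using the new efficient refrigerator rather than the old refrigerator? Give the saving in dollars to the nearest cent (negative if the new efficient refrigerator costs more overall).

old refrigerator: $0.00 + (214/1000) kW × 2000 h × $0.15 = $0.00 + $64.2 = $64.2
new efficient refrigerator: $850.88 + (61/1000) kW × 2000 h × $0.15 = $850.88 + $18.3 = $869.18
Saving = $64.2 − $869.18 = −$804.98

-$804.98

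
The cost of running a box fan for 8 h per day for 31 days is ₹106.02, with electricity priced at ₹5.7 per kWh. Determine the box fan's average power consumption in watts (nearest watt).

75 W

Energy = ₹106.02 ÷ ₹5.7/kWh = 18.6 kWh
Runtime = 8 h/day × 31 days = 248 h
Power = 18.6 kWh ÷ 248 h = 0.075 kW = 75 W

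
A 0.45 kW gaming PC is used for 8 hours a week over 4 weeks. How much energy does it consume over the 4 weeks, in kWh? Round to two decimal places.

Runtime = 8 h/week × 4 weeks = 32 h
Energy = 0.45 kW × 32 h = 14.4 kWh

14.40 kWh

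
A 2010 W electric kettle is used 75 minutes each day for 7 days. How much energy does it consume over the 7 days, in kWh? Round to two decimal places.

Runtime = 75 min × 7 = 525 min = 8.75 h
Energy = 2.01 kW × 8.75 h = 17.5875 kWh ≈ 17.59 kWh

17.59 kWh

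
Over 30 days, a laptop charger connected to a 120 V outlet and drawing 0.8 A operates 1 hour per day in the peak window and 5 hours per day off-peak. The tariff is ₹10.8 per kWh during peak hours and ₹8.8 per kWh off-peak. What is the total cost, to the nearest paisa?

₹157.82

Power = 0.8 A × 120 V = 96 W = 0.096 kW
Peak energy = 0.096 kW × 1 h × 30 = 2.88 kWh
Off-peak energy = 0.096 kW × 5 h × 30 = 14.4 kWh
Cost = 2.88 × ₹10.8 + 14.4 × ₹8.8 = ₹31.104 + ₹126.72 = ₹157.82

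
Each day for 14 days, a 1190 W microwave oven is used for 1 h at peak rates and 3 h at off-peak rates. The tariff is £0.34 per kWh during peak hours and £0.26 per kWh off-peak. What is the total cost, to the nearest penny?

Peak energy = 1.19 kW × 1 h × 14 = 16.66 kWh
Off-peak energy = 1.19 kW × 3 h × 14 = 49.98 kWh
Cost = 16.66 × £0.34 + 49.98 × £0.26 = £5.6644 + £12.9948 = £18.66

£18.66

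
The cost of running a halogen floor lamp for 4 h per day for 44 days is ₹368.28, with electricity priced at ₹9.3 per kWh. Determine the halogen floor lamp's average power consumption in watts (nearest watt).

Energy = ₹368.28 ÷ ₹9.3/kWh = 39.6 kWh
Runtime = 4 h/day × 44 days = 176 h
Power = 39.6 kWh ÷ 176 h = 0.225 kW = 225 W

225 W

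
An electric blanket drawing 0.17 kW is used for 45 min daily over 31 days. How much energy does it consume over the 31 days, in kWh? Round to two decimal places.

Runtime = 45 min × 31 = 1395 min = 23.25 h
Energy = 0.17 kW × 23.25 h = 3.9525 kWh ≈ 3.95 kWh

3.95 kWh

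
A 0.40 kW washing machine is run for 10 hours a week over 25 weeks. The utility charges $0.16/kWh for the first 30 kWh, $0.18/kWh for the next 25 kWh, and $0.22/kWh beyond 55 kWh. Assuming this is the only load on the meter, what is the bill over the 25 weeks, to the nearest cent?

$19.20

Runtime = 10 h/week × 25 weeks = 250 h
Energy = 0.4 kW × 250 h = 100 kWh
Tier 1 (0–30 kWh): 30 × $0.16 = $4.8
Tier 2 (30–55 kWh): 25 × $0.18 = $4.5
Above 55 kWh: 45 × $0.22 = $9.9
Bill = $19.20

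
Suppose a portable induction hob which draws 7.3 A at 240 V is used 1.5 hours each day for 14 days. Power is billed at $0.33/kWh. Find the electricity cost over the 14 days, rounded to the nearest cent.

Power = 7.3 A × 240 V = 1752 W = 1.752 kW
Runtime = 1.5 h/day × 14 days = 21 h
Energy = 1.752 kW × 21 h = 36.792 kWh
Cost = 36.792 kWh × $0.33/kWh = $12.14

$12.14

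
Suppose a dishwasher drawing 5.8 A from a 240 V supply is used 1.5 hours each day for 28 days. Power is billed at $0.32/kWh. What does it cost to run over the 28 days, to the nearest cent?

Power = 5.8 A × 240 V = 1392 W = 1.392 kW
Runtime = 1.5 h/day × 28 days = 42 h
Energy = 1.392 kW × 42 h = 58.464 kWh
Cost = 58.464 kWh × $0.32/kWh = $18.71

$18.71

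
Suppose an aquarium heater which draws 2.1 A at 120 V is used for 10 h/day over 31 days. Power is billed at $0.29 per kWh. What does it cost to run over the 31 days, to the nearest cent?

Power = 2.1 A × 120 V = 252 W = 0.252 kW
Runtime = 10 h/day × 31 days = 310 h
Energy = 0.252 kW × 310 h = 78.12 kWh
Cost = 78.12 kWh × $0.29/kWh = $22.65

$22.65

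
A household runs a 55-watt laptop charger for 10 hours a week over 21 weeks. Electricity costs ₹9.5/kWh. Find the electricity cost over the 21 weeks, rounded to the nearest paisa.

₹109.73

Runtime = 10 h/week × 21 weeks = 210 h
Energy = 0.055 kW × 210 h = 11.55 kWh
Cost = 11.55 kWh × ₹9.5/kWh = ₹109.73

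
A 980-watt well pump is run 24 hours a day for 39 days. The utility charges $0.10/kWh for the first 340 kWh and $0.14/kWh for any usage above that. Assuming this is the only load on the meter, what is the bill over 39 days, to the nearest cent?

Runtime = 24 h × 39 = 936 h
Energy = 0.98 kW × 936 h = 917.28 kWh
Tier 1 (0–340 kWh): 340 × $0.10 = $34
Above 340 kWh: 577.28 × $0.14 = $80.8192
Bill = $114.82

$114.82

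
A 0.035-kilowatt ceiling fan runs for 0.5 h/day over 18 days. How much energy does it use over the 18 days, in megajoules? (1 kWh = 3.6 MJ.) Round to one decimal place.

1.1 MJ

Runtime = 0.5 h/day × 18 days = 9 h
Energy = 0.035 kW × 9 h = 0.315 kWh
= 0.315 × 3.6 MJ = 1.1 MJ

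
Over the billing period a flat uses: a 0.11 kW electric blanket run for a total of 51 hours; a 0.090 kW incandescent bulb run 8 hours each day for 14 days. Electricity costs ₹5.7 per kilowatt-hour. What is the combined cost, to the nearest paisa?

electric blanket: 0.11 kW × 51 h = 5.61 kWh
incandescent bulb: Runtime = 8 h/day × 14 days = 112 h
incandescent bulb: 0.09 kW × 112 h = 10.08 kWh
Total energy = 15.69 kWh
Cost = 15.69 × ₹5.7 = ₹89.43

₹89.43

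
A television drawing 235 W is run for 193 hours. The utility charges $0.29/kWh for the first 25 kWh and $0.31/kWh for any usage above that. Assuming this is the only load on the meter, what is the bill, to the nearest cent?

$13.56

Energy = 0.235 kW × 193 h = 45.355 kWh
Tier 1 (0–25 kWh): 25 × $0.29 = $7.25
Above 25 kWh: 20.355 × $0.31 = $6.31005
Bill = $13.56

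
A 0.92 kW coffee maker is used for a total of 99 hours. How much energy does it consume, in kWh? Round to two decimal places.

Energy = 0.92 kW × 99 h = 91.08 kWh

91.08 kWh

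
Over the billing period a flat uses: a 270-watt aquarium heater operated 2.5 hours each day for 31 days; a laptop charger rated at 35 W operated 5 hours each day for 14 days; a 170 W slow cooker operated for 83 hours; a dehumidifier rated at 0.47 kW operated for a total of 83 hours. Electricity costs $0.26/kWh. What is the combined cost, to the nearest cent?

aquarium heater: Runtime = 2.5 h/day × 31 days = 77.5 h
aquarium heater: 0.27 kW × 77.5 h = 20.925 kWh
laptop charger: Runtime = 5 h/day × 14 days = 70 h
laptop charger: 0.035 kW × 70 h = 2.45 kWh
slow cooker: 0.17 kW × 83 h = 14.11 kWh
dehumidifier: 0.47 kW × 83 h = 39.01 kWh
Total energy = 76.495 kWh
Cost = 76.495 × $0.26 = $19.89

$19.89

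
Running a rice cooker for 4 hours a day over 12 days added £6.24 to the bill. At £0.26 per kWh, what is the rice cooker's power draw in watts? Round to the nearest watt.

Energy = £6.24 ÷ £0.26/kWh = 24 kWh
Runtime = 4 h/day × 12 days = 48 h
Power = 24 kWh ÷ 48 h = 0.5 kW = 500 W

500 W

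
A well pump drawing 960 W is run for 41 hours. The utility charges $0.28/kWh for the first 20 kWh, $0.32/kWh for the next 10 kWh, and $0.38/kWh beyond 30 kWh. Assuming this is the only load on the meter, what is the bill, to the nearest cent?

Energy = 0.96 kW × 41 h = 39.36 kWh
Tier 1 (0–20 kWh): 20 × $0.28 = $5.6
Tier 2 (20–30 kWh): 10 × $0.32 = $3.2
Above 30 kWh: 9.36 × $0.38 = $3.5568
Bill = $12.36

$12.36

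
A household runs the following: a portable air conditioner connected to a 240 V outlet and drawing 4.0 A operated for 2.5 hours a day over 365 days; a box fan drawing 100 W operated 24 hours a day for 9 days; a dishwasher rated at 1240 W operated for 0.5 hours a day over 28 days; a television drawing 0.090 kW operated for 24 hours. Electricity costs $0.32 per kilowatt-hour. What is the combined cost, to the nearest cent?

portable air conditioner: Power = 4.0 A × 240 V = 960 W = 0.96 kW
portable air conditioner: Runtime = 2.5 h/day × 365 days = 912.5 h
portable air conditioner: 0.96 kW × 912.5 h = 876 kWh
box fan: Runtime = 24 h × 9 = 216 h
box fan: 0.1 kW × 216 h = 21.6 kWh
dishwasher: Runtime = 0.5 h/day × 28 days = 14 h
dishwasher: 1.24 kW × 14 h = 17.36 kWh
television: 0.09 kW × 24 h = 2.16 kWh
Total energy = 917.12 kWh
Cost = 917.12 × $0.32 = $293.48

$293.48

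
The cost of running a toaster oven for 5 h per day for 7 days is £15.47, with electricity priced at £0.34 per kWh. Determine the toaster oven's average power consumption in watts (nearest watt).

1300 W

Energy = £15.47 ÷ £0.34/kWh = 45.5 kWh
Runtime = 5 h/day × 7 days = 35 h
Power = 45.5 kWh ÷ 35 h = 1.3 kW = 1300 W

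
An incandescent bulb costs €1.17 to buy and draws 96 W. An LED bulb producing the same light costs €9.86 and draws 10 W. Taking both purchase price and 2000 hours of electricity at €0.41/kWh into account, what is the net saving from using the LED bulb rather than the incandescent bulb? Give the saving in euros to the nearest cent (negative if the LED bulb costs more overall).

incandescent bulb: €1.17 + (96/1000) kW × 2000 h × €0.41 = €1.17 + €78.72 = €79.89
LED bulb: €9.86 + (10/1000) kW × 2000 h × €0.41 = €9.86 + €8.2 = €18.06
Saving = €79.89 − €18.06 = €61.83

€61.83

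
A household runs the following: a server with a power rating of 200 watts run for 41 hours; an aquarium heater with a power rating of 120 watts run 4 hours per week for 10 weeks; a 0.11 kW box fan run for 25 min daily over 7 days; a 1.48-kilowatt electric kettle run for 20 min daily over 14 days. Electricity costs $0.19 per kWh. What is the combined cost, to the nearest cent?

$3.84

server: 0.2 kW × 41 h = 8.2 kWh
aquarium heater: Runtime = 4 h/week × 10 weeks = 40 h
aquarium heater: 0.12 kW × 40 h = 4.8 kWh
box fan: Runtime = 25 min × 7 = 175 min = 2.916666… h
box fan: 0.11 kW × 2.916666… h = 0.320833… kWh
electric kettle: Runtime = 20 min × 14 = 280 min = 4.666666… h
electric kettle: 1.48 kW × 4.666666… h = 6.906666… kWh
Total energy = 20.2275 kWh
Cost = 20.2275 × $0.19 = $3.84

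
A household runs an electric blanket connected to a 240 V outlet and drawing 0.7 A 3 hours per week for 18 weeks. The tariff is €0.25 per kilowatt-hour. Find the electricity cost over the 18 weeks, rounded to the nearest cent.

Power = 0.7 A × 240 V = 168 W = 0.168 kW
Runtime = 3 h/week × 18 weeks = 54 h
Energy = 0.168 kW × 54 h = 9.072 kWh
Cost = 9.072 kWh × €0.25/kWh = €2.27

€2.27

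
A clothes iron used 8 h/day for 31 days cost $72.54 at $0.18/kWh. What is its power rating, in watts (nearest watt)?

Energy = $72.54 ÷ $0.18/kWh = 403 kWh
Runtime = 8 h/day × 31 days = 248 h
Power = 403 kWh ÷ 248 h = 1.625 kW = 1625 W

1625 W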